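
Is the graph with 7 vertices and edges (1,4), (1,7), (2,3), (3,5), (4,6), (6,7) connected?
No, it has 2 components: {1, 4, 6, 7}, {2, 3, 5}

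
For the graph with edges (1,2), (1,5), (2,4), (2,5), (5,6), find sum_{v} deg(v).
10 (handshake: sum of degrees = 2|E| = 2 x 5 = 10)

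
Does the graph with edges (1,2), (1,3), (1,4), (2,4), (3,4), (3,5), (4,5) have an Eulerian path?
Yes (the graph is connected and exactly 2 vertices have odd degree: {1, 3}; any Eulerian path must start and end at those)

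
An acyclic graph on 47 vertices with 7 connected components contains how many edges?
40 (Each of the 7 component trees on V_i vertices has V_i - 1 edges; summing gives V - C = 47 - 7 = 40)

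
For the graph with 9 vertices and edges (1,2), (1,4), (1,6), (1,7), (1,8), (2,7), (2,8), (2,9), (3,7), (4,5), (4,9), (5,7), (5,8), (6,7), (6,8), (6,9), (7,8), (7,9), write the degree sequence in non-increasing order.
[7, 5, 5, 4, 4, 4, 3, 3, 1] (degrees: deg(1)=5, deg(2)=4, deg(3)=1, deg(4)=3, deg(5)=3, deg(6)=4, deg(7)=7, deg(8)=5, deg(9)=4)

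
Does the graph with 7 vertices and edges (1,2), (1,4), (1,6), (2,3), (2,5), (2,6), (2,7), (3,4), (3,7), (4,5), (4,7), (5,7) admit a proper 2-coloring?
No (odd cycle of length 3: 6 -> 1 -> 2 -> 6)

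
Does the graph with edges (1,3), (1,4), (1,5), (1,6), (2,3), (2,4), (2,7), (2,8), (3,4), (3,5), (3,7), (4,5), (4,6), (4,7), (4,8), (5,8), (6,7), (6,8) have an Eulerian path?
Yes (the graph is connected and exactly 2 vertices have odd degree: {3, 4}; any Eulerian path must start and end at those)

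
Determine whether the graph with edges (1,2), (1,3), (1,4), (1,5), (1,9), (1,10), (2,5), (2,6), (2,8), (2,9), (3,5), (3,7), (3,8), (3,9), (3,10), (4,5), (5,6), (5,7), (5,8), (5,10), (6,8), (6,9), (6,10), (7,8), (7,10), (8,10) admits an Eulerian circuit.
No (2 vertices have odd degree: {2, 6}; Eulerian circuit requires 0)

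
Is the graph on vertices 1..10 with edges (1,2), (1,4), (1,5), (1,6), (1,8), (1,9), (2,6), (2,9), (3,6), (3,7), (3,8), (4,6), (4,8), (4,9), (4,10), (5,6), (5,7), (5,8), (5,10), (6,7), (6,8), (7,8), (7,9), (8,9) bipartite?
No (odd cycle of length 3: 9 -> 1 -> 2 -> 9)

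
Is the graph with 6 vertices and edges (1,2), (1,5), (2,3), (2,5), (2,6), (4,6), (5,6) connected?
Yes (BFS from 1 visits [1, 2, 5, 3, 6, 4] — all 6 vertices reached)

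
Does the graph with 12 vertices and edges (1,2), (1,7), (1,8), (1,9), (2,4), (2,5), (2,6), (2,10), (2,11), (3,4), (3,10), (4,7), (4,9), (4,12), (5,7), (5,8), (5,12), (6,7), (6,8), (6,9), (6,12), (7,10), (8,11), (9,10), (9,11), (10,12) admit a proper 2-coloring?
Yes. Partition: {1, 4, 5, 6, 10, 11}, {2, 3, 7, 8, 9, 12}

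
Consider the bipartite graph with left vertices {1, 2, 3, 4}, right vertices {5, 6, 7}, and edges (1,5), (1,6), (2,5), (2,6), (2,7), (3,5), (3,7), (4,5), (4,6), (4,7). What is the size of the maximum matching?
3 (matching: (1,6), (2,7), (3,5); upper bound min(|L|,|R|) = min(4,3) = 3)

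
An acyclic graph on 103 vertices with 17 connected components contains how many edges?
86 (Each of the 17 component trees on V_i vertices has V_i - 1 edges; summing gives V - C = 103 - 17 = 86)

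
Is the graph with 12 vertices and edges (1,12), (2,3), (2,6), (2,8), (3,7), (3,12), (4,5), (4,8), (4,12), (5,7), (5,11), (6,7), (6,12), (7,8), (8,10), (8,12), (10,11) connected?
No, it has 2 components: {1, 2, 3, 4, 5, 6, 7, 8, 10, 11, 12}, {9}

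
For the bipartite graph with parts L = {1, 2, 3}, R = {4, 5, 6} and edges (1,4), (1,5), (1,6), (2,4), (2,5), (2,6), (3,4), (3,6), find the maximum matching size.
3 (matching: (1,6), (2,5), (3,4); upper bound min(|L|,|R|) = min(3,3) = 3)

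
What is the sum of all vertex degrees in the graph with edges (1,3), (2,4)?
4 (handshake: sum of degrees = 2|E| = 2 x 2 = 4)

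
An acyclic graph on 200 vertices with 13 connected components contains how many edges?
187 (Each of the 13 component trees on V_i vertices has V_i - 1 edges; summing gives V - C = 200 - 13 = 187)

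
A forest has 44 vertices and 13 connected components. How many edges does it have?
31 (Each of the 13 component trees on V_i vertices has V_i - 1 edges; summing gives V - C = 44 - 13 = 31)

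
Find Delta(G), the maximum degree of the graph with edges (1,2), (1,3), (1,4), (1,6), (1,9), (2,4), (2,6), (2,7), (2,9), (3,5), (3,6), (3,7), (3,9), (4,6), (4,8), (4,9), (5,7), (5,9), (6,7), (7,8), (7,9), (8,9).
7 (attained at vertex 9)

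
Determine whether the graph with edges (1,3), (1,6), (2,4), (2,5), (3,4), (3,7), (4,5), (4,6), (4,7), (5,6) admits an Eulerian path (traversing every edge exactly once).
No (4 vertices have odd degree: {3, 4, 5, 6}; Eulerian path requires 0 or 2)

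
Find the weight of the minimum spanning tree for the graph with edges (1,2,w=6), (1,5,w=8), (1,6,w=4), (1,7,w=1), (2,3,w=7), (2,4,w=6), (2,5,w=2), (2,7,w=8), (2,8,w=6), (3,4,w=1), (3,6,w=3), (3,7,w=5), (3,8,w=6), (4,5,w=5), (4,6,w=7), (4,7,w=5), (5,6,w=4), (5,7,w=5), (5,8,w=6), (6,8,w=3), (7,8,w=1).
15 (MST edges: (1,7,w=1), (2,5,w=2), (3,4,w=1), (3,6,w=3), (5,6,w=4), (6,8,w=3), (7,8,w=1); sum of weights 1 + 2 + 1 + 3 + 4 + 3 + 1 = 15)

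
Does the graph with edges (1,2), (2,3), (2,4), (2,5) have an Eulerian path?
No (4 vertices have odd degree: {1, 3, 4, 5}; Eulerian path requires 0 or 2)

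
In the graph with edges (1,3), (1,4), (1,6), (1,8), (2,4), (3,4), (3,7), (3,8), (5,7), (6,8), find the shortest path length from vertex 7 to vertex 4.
2 (path: 7 -> 3 -> 4, 2 edges)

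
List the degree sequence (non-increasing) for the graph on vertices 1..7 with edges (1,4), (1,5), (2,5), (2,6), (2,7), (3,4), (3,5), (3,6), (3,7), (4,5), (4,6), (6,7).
[4, 4, 4, 4, 3, 3, 2] (degrees: deg(1)=2, deg(2)=3, deg(3)=4, deg(4)=4, deg(5)=4, deg(6)=4, deg(7)=3)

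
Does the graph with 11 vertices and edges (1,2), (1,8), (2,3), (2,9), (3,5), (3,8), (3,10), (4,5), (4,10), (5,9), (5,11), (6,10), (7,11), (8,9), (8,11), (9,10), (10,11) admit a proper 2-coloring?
Yes. Partition: {1, 3, 4, 6, 9, 11}, {2, 5, 7, 8, 10}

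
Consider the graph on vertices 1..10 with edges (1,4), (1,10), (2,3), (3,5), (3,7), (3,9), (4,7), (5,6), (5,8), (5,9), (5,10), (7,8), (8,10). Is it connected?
Yes (BFS from 1 visits [1, 4, 10, 7, 5, 8, 3, 6, 9, 2] — all 10 vertices reached)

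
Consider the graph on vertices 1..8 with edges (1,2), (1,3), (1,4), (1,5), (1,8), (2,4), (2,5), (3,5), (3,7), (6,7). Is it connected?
Yes (BFS from 1 visits [1, 2, 3, 4, 5, 8, 7, 6] — all 8 vertices reached)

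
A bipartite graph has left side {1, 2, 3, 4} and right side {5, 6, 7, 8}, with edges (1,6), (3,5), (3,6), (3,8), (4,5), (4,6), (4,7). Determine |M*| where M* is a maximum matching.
3 (matching: (1,6), (3,8), (4,7); upper bound min(|L|,|R|) = min(4,4) = 4)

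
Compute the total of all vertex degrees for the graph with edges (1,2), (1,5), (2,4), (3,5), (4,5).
10 (handshake: sum of degrees = 2|E| = 2 x 5 = 10)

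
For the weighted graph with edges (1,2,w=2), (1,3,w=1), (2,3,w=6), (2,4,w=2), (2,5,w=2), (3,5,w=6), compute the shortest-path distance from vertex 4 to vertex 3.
5 (path: 4 -> 2 -> 1 -> 3; weights 2 + 2 + 1 = 5)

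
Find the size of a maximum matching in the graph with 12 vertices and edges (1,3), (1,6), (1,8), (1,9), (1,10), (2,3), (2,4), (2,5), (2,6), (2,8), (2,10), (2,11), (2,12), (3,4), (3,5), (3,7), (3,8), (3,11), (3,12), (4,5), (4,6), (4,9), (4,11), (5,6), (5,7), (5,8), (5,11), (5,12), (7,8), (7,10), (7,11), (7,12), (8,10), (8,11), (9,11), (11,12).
6 (matching: (1,10), (2,6), (3,7), (4,9), (5,12), (8,11); upper bound floor(n/2) = floor(12/2) = 6)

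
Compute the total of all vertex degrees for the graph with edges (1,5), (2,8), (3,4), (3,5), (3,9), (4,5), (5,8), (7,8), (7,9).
18 (handshake: sum of degrees = 2|E| = 2 x 9 = 18)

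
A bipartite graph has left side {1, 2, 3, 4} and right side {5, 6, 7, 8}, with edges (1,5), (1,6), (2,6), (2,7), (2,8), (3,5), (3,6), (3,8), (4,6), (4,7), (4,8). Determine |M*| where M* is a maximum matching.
4 (matching: (1,6), (2,8), (3,5), (4,7); upper bound min(|L|,|R|) = min(4,4) = 4)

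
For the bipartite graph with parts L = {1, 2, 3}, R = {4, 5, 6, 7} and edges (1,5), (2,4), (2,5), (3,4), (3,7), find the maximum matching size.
3 (matching: (1,5), (2,4), (3,7); upper bound min(|L|,|R|) = min(3,4) = 3)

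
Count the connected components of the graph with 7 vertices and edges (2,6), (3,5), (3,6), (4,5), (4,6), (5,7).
2 (components: {1}, {2, 3, 4, 5, 6, 7})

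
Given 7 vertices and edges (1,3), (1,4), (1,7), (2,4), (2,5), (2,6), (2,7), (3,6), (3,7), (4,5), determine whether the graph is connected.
Yes (BFS from 1 visits [1, 3, 4, 7, 6, 2, 5] — all 7 vertices reached)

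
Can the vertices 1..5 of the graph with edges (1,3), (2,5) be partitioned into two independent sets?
Yes. Partition: {1, 2, 4}, {3, 5}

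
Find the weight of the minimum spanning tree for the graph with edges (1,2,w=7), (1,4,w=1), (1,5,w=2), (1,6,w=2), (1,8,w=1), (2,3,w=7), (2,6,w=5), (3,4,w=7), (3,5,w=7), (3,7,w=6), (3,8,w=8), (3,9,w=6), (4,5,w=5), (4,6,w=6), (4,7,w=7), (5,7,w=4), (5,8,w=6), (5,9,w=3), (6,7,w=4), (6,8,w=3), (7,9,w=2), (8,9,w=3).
22 (MST edges: (1,4,w=1), (1,5,w=2), (1,6,w=2), (1,8,w=1), (2,6,w=5), (3,7,w=6), (5,9,w=3), (7,9,w=2); sum of weights 1 + 2 + 2 + 1 + 5 + 6 + 3 + 2 = 22)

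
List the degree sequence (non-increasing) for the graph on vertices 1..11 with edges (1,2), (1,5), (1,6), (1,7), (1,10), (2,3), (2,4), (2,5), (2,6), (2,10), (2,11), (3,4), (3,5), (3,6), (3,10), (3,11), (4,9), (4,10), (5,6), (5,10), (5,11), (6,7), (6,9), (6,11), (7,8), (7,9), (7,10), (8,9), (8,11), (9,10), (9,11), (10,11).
[8, 7, 7, 7, 6, 6, 6, 5, 5, 4, 3] (degrees: deg(1)=5, deg(2)=7, deg(3)=6, deg(4)=4, deg(5)=6, deg(6)=7, deg(7)=5, deg(8)=3, deg(9)=6, deg(10)=8, deg(11)=7)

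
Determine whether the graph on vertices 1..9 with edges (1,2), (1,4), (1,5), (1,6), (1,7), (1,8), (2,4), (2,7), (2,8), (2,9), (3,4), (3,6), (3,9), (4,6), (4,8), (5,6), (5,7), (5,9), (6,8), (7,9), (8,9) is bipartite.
No (odd cycle of length 3: 2 -> 1 -> 4 -> 2)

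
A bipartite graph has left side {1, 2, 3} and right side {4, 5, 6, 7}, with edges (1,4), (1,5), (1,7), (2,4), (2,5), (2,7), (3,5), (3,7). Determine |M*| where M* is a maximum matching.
3 (matching: (1,7), (2,4), (3,5); upper bound min(|L|,|R|) = min(3,4) = 3)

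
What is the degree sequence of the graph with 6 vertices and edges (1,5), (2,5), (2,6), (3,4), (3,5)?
[3, 2, 2, 1, 1, 1] (degrees: deg(1)=1, deg(2)=2, deg(3)=2, deg(4)=1, deg(5)=3, deg(6)=1)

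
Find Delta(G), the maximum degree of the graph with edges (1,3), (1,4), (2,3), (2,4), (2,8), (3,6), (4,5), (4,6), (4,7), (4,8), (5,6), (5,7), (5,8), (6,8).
6 (attained at vertex 4)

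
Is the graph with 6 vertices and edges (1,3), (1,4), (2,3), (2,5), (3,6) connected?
Yes (BFS from 1 visits [1, 3, 4, 2, 6, 5] — all 6 vertices reached)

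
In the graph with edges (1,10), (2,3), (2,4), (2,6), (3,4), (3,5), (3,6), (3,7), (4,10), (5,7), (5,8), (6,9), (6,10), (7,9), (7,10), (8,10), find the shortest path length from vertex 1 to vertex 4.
2 (path: 1 -> 10 -> 4, 2 edges)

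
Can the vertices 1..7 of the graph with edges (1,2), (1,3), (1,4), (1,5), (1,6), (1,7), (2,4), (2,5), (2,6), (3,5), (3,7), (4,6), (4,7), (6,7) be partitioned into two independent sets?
No (odd cycle of length 3: 7 -> 1 -> 6 -> 7)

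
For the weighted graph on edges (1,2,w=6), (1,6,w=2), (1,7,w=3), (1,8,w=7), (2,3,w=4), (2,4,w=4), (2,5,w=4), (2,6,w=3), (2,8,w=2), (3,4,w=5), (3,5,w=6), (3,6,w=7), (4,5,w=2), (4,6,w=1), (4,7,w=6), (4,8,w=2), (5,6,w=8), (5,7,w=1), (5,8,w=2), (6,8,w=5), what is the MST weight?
14 (MST edges: (1,6,w=2), (2,3,w=4), (2,8,w=2), (4,5,w=2), (4,6,w=1), (4,8,w=2), (5,7,w=1); sum of weights 2 + 4 + 2 + 2 + 1 + 2 + 1 = 14)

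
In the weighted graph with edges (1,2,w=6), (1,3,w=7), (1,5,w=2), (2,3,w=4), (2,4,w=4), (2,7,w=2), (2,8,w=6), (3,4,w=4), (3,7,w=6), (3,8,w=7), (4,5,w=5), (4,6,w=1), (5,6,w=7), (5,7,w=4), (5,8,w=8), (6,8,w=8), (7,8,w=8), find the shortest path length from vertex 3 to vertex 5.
9 (path: 3 -> 1 -> 5; weights 7 + 2 = 9)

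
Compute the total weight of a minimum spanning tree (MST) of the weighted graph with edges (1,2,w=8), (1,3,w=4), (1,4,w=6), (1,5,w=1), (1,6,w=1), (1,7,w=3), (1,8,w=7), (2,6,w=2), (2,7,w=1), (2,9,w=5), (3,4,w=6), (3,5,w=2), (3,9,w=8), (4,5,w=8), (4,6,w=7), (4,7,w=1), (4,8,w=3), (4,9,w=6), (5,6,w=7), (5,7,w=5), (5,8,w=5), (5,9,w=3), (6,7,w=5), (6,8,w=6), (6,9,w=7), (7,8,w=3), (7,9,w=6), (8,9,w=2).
13 (MST edges: (1,5,w=1), (1,6,w=1), (2,6,w=2), (2,7,w=1), (3,5,w=2), (4,7,w=1), (4,8,w=3), (8,9,w=2); sum of weights 1 + 1 + 2 + 1 + 2 + 1 + 3 + 2 = 13)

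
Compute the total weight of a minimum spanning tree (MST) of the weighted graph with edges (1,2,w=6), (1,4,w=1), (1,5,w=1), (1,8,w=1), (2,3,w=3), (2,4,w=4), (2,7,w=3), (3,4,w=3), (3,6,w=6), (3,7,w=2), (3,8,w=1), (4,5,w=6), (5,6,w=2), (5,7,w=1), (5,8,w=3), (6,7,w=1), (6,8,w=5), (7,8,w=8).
9 (MST edges: (1,4,w=1), (1,5,w=1), (1,8,w=1), (2,7,w=3), (3,8,w=1), (5,7,w=1), (6,7,w=1); sum of weights 1 + 1 + 1 + 3 + 1 + 1 + 1 = 9)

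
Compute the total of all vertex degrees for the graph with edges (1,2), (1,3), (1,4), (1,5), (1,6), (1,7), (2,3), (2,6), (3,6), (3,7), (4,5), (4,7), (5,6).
26 (handshake: sum of degrees = 2|E| = 2 x 13 = 26)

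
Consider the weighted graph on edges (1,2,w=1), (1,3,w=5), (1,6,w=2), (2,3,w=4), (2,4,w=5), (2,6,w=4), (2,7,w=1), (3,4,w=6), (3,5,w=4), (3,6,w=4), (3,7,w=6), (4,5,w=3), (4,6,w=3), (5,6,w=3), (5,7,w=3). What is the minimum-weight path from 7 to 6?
4 (path: 7 -> 2 -> 1 -> 6; weights 1 + 1 + 2 = 4)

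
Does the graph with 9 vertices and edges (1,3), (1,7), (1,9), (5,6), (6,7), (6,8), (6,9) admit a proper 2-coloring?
Yes. Partition: {1, 2, 4, 6}, {3, 5, 7, 8, 9}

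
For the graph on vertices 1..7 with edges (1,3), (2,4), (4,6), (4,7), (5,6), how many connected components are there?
2 (components: {1, 3}, {2, 4, 5, 6, 7})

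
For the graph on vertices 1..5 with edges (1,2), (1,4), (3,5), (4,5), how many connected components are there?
1 (components: {1, 2, 3, 4, 5})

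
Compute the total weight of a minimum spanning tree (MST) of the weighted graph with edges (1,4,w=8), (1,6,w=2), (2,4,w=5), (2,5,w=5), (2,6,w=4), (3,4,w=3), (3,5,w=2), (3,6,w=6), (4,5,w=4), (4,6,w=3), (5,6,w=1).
12 (MST edges: (1,6,w=2), (2,6,w=4), (3,4,w=3), (3,5,w=2), (5,6,w=1); sum of weights 2 + 4 + 3 + 2 + 1 = 12)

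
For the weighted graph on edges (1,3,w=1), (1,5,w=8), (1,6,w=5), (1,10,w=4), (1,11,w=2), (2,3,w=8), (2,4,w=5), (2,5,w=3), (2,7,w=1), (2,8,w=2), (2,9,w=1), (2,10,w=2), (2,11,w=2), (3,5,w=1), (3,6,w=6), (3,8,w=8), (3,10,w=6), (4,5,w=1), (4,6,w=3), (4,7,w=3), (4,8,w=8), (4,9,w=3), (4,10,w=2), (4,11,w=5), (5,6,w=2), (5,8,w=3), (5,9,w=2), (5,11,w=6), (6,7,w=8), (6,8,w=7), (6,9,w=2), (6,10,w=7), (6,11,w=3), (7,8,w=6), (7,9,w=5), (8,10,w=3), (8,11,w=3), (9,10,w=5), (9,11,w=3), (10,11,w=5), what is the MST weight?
15 (MST edges: (1,3,w=1), (1,11,w=2), (2,7,w=1), (2,8,w=2), (2,9,w=1), (2,10,w=2), (2,11,w=2), (3,5,w=1), (4,5,w=1), (5,6,w=2); sum of weights 1 + 2 + 1 + 2 + 1 + 2 + 2 + 1 + 1 + 2 = 15)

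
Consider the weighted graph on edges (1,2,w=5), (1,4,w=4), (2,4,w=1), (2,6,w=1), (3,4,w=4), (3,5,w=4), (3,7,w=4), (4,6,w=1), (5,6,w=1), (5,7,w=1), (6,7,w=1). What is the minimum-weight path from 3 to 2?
5 (path: 3 -> 4 -> 2; weights 4 + 1 = 5)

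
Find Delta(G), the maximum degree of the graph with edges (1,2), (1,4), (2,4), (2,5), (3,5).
3 (attained at vertex 2)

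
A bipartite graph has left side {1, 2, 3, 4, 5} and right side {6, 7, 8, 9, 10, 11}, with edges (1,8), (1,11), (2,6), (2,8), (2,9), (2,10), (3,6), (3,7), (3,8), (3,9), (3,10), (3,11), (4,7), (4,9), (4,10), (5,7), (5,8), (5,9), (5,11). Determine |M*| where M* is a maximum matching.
5 (matching: (1,11), (2,10), (3,9), (4,7), (5,8); upper bound min(|L|,|R|) = min(5,6) = 5)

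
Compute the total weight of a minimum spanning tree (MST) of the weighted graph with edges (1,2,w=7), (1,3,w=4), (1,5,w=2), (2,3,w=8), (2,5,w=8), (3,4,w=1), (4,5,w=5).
14 (MST edges: (1,2,w=7), (1,3,w=4), (1,5,w=2), (3,4,w=1); sum of weights 7 + 4 + 2 + 1 = 14)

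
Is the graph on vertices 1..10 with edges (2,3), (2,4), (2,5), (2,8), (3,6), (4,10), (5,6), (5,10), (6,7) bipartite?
Yes. Partition: {1, 2, 6, 9, 10}, {3, 4, 5, 7, 8}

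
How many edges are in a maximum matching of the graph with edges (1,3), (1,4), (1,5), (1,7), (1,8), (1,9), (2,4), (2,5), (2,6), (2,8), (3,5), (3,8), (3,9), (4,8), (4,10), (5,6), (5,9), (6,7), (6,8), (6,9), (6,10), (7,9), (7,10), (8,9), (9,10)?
5 (matching: (1,9), (2,8), (3,5), (4,10), (6,7); upper bound floor(n/2) = floor(10/2) = 5)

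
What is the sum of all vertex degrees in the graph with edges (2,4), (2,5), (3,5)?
6 (handshake: sum of degrees = 2|E| = 2 x 3 = 6)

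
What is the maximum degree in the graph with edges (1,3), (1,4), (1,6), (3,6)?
3 (attained at vertex 1)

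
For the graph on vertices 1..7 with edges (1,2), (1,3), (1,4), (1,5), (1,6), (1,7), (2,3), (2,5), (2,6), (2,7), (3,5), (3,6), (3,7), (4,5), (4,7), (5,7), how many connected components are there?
1 (components: {1, 2, 3, 4, 5, 6, 7})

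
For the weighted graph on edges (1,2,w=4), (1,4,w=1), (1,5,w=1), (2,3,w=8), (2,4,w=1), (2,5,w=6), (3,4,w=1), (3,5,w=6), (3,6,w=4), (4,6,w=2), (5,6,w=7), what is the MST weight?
6 (MST edges: (1,4,w=1), (1,5,w=1), (2,4,w=1), (3,4,w=1), (4,6,w=2); sum of weights 1 + 1 + 1 + 1 + 2 = 6)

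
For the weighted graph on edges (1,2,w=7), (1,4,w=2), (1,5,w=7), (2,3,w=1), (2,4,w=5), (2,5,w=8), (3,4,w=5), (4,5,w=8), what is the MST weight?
15 (MST edges: (1,4,w=2), (1,5,w=7), (2,3,w=1), (2,4,w=5); sum of weights 2 + 7 + 1 + 5 = 15)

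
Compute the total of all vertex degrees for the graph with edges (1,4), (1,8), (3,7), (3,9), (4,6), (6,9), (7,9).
14 (handshake: sum of degrees = 2|E| = 2 x 7 = 14)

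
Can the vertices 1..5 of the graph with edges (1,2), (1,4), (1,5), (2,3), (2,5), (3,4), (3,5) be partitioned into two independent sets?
No (odd cycle of length 3: 2 -> 1 -> 5 -> 2)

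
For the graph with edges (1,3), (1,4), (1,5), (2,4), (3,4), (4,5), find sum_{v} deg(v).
12 (handshake: sum of degrees = 2|E| = 2 x 6 = 12)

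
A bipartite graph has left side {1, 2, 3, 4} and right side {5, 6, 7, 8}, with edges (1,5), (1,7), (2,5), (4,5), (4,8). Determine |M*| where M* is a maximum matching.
3 (matching: (1,7), (2,5), (4,8); upper bound min(|L|,|R|) = min(4,4) = 4)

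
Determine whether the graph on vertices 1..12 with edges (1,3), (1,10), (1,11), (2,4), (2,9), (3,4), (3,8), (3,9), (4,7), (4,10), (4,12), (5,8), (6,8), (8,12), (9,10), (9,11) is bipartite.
Yes. Partition: {1, 4, 8, 9}, {2, 3, 5, 6, 7, 10, 11, 12}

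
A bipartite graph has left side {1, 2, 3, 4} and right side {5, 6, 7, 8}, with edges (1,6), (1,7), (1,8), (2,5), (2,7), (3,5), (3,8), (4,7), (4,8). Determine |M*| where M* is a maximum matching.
4 (matching: (1,6), (2,7), (3,5), (4,8); upper bound min(|L|,|R|) = min(4,4) = 4)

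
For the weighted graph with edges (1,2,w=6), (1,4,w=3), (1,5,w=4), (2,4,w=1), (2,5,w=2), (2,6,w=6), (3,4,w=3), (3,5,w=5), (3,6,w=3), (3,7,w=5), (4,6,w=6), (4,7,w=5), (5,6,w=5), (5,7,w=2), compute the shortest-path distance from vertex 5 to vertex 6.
5 (path: 5 -> 6; weights 5 = 5)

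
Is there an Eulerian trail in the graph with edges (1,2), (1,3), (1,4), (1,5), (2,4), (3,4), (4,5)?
Yes — and in fact it has an Eulerian circuit (the graph is connected and all 5 vertices have even degree)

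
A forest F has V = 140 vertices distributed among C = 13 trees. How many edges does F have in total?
127 (Each of the 13 component trees on V_i vertices has V_i - 1 edges; summing gives V - C = 140 - 13 = 127)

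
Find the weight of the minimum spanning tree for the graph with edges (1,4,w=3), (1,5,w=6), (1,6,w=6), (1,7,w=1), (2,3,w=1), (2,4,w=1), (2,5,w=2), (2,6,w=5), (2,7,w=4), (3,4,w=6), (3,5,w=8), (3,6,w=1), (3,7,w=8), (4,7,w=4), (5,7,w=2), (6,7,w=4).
8 (MST edges: (1,7,w=1), (2,3,w=1), (2,4,w=1), (2,5,w=2), (3,6,w=1), (5,7,w=2); sum of weights 1 + 1 + 1 + 2 + 1 + 2 = 8)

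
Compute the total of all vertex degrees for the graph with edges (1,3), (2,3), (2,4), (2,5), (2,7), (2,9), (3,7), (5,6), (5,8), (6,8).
20 (handshake: sum of degrees = 2|E| = 2 x 10 = 20)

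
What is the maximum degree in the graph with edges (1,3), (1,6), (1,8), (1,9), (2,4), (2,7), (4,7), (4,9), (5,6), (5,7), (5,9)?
4 (attained at vertex 1)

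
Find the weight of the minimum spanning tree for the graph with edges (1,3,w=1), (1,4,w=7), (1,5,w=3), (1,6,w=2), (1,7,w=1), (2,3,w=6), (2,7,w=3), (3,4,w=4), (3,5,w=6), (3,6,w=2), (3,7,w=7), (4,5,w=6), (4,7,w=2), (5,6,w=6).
12 (MST edges: (1,3,w=1), (1,5,w=3), (1,6,w=2), (1,7,w=1), (2,7,w=3), (4,7,w=2); sum of weights 1 + 3 + 2 + 1 + 3 + 2 = 12)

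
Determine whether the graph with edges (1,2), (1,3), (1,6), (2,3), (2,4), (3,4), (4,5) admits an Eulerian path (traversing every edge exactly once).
No (6 vertices have odd degree: {1, 2, 3, 4, 5, 6}; Eulerian path requires 0 or 2)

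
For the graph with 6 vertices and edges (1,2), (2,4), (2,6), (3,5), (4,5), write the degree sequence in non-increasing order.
[3, 2, 2, 1, 1, 1] (degrees: deg(1)=1, deg(2)=3, deg(3)=1, deg(4)=2, deg(5)=2, deg(6)=1)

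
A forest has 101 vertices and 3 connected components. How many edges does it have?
98 (Each of the 3 component trees on V_i vertices has V_i - 1 edges; summing gives V - C = 101 - 3 = 98)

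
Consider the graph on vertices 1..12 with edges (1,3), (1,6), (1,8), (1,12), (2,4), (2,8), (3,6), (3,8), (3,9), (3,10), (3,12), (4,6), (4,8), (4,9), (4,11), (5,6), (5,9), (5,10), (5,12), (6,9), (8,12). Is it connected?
No, it has 2 components: {1, 2, 3, 4, 5, 6, 8, 9, 10, 11, 12}, {7}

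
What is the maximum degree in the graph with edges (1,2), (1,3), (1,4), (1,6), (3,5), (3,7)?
4 (attained at vertex 1)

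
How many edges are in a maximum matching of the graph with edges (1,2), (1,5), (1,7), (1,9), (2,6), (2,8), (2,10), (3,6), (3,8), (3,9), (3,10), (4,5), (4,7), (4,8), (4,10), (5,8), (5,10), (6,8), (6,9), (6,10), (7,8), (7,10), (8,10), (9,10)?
5 (matching: (1,5), (2,8), (3,10), (4,7), (6,9); upper bound floor(n/2) = floor(10/2) = 5)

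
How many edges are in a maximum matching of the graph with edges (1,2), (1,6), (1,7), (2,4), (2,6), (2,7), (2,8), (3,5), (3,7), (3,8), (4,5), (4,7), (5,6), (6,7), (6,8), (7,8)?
4 (matching: (1,6), (2,4), (3,5), (7,8); upper bound floor(n/2) = floor(8/2) = 4)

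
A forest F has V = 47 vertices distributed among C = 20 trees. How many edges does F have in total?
27 (Each of the 20 component trees on V_i vertices has V_i - 1 edges; summing gives V - C = 47 - 20 = 27)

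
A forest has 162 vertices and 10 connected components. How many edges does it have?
152 (Each of the 10 component trees on V_i vertices has V_i - 1 edges; summing gives V - C = 162 - 10 = 152)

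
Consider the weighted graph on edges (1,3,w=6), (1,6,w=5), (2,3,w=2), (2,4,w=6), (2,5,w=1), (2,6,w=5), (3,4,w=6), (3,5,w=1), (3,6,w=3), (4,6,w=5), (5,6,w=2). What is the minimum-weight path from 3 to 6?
3 (path: 3 -> 6; weights 3 = 3)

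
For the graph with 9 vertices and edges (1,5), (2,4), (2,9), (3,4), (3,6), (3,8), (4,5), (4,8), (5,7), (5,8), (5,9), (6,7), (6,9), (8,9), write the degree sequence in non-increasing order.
[5, 4, 4, 4, 3, 3, 2, 2, 1] (degrees: deg(1)=1, deg(2)=2, deg(3)=3, deg(4)=4, deg(5)=5, deg(6)=3, deg(7)=2, deg(8)=4, deg(9)=4)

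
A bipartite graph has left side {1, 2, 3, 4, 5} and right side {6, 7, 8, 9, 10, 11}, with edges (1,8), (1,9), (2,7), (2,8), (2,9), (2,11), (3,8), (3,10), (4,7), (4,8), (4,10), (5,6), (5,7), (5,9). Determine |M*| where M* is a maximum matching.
5 (matching: (1,9), (2,11), (3,10), (4,8), (5,7); upper bound min(|L|,|R|) = min(5,6) = 5)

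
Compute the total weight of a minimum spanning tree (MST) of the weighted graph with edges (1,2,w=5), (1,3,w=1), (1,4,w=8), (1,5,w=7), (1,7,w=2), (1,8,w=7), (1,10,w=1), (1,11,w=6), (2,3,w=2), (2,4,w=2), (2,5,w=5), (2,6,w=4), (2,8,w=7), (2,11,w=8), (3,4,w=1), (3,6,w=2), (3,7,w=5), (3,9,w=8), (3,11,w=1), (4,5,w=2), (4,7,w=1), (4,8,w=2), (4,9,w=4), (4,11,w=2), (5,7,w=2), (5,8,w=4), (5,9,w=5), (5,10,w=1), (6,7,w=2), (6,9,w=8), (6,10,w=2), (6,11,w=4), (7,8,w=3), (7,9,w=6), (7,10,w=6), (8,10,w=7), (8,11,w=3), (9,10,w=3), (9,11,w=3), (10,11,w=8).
15 (MST edges: (1,3,w=1), (1,10,w=1), (2,3,w=2), (3,4,w=1), (3,6,w=2), (3,11,w=1), (4,7,w=1), (4,8,w=2), (5,10,w=1), (9,10,w=3); sum of weights 1 + 1 + 2 + 1 + 2 + 1 + 1 + 2 + 1 + 3 = 15)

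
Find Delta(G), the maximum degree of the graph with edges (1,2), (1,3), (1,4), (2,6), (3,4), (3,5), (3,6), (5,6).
4 (attained at vertex 3)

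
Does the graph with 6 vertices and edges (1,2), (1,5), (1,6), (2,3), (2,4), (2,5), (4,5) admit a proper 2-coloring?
No (odd cycle of length 3: 5 -> 1 -> 2 -> 5)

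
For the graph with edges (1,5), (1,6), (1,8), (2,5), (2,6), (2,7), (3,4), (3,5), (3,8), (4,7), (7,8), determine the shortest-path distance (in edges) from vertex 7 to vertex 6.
2 (path: 7 -> 2 -> 6, 2 edges)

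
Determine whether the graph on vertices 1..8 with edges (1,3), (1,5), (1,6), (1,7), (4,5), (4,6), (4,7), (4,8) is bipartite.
Yes. Partition: {1, 2, 4}, {3, 5, 6, 7, 8}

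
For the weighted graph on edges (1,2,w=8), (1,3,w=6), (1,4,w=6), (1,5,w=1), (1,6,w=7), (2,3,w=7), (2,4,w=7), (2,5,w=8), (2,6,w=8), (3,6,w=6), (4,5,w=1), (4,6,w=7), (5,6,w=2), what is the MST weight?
17 (MST edges: (1,3,w=6), (1,5,w=1), (2,3,w=7), (4,5,w=1), (5,6,w=2); sum of weights 6 + 1 + 7 + 1 + 2 = 17)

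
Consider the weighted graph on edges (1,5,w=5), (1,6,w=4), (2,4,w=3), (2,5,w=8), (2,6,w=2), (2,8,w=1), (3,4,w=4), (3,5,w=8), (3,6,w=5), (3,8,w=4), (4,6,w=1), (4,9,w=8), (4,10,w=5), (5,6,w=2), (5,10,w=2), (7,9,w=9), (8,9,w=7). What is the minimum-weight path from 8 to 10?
7 (path: 8 -> 2 -> 6 -> 5 -> 10; weights 1 + 2 + 2 + 2 = 7)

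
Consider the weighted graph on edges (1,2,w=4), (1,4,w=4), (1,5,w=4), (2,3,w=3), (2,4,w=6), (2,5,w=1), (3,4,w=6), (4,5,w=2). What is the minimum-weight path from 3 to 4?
6 (path: 3 -> 4; weights 6 = 6)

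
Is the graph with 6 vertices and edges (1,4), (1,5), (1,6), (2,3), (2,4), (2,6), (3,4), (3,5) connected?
Yes (BFS from 1 visits [1, 4, 5, 6, 2, 3] — all 6 vertices reached)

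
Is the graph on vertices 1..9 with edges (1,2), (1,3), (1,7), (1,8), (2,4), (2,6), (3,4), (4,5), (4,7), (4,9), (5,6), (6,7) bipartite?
Yes. Partition: {1, 4, 6}, {2, 3, 5, 7, 8, 9}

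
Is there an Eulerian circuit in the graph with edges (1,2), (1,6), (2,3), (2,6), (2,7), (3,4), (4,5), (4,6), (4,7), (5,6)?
Yes (the graph is connected and all 7 vertices have even degree)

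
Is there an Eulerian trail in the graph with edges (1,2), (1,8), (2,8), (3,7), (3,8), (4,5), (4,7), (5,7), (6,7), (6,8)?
Yes — and in fact it has an Eulerian circuit (the graph is connected and all 8 vertices have even degree)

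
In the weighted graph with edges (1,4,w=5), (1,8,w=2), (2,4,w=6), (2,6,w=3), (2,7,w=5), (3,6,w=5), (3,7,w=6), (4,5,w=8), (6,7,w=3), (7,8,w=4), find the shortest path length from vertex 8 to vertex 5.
15 (path: 8 -> 1 -> 4 -> 5; weights 2 + 5 + 8 = 15)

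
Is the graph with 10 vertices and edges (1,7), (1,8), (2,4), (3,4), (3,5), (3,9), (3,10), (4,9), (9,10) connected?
No, it has 3 components: {1, 7, 8}, {2, 3, 4, 5, 9, 10}, {6}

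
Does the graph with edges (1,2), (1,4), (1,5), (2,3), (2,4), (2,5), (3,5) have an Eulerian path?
Yes (the graph is connected and exactly 2 vertices have odd degree: {1, 5}; any Eulerian path must start and end at those)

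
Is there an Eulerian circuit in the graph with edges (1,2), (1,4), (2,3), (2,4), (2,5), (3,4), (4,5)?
Yes (the graph is connected and all 5 vertices have even degree)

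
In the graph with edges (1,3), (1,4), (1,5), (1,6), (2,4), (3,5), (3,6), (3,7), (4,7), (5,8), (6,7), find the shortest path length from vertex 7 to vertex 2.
2 (path: 7 -> 4 -> 2, 2 edges)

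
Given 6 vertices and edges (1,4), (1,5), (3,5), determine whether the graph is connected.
No, it has 3 components: {1, 3, 4, 5}, {2}, {6}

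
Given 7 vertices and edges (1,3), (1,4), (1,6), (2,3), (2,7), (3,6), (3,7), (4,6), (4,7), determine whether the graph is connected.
No, it has 2 components: {1, 2, 3, 4, 6, 7}, {5}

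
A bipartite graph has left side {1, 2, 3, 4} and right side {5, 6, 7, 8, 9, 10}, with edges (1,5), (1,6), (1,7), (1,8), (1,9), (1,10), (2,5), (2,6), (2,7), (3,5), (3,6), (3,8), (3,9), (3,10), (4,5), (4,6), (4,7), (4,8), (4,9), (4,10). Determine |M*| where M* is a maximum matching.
4 (matching: (1,10), (2,7), (3,9), (4,8); upper bound min(|L|,|R|) = min(4,6) = 4)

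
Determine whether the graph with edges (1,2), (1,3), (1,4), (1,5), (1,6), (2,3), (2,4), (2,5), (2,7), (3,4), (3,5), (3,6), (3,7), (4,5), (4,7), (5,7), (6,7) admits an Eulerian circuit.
No (6 vertices have odd degree: {1, 2, 4, 5, 6, 7}; Eulerian circuit requires 0)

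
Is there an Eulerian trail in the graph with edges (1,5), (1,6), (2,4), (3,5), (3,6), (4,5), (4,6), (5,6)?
Yes (the graph is connected and exactly 2 vertices have odd degree: {2, 4}; any Eulerian path must start and end at those)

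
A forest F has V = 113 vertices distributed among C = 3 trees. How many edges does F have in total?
110 (Each of the 3 component trees on V_i vertices has V_i - 1 edges; summing gives V - C = 113 - 3 = 110)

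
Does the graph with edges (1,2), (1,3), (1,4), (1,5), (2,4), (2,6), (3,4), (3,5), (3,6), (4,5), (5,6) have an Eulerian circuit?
No (2 vertices have odd degree: {2, 6}; Eulerian circuit requires 0)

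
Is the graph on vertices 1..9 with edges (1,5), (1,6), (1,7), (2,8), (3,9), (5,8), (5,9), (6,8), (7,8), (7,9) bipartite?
Yes. Partition: {1, 4, 8, 9}, {2, 3, 5, 6, 7}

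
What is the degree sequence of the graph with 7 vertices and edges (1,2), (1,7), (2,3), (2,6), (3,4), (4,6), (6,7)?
[3, 3, 2, 2, 2, 2, 0] (degrees: deg(1)=2, deg(2)=3, deg(3)=2, deg(4)=2, deg(5)=0, deg(6)=3, deg(7)=2)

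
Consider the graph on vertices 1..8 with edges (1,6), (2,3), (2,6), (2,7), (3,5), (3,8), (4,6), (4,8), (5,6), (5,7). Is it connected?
Yes (BFS from 1 visits [1, 6, 2, 4, 5, 3, 7, 8] — all 8 vertices reached)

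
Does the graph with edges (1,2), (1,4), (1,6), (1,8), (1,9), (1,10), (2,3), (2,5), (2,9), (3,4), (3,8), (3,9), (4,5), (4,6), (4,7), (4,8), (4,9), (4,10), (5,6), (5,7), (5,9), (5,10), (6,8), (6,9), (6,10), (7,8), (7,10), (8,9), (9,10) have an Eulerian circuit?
Yes (the graph is connected and all 10 vertices have even degree)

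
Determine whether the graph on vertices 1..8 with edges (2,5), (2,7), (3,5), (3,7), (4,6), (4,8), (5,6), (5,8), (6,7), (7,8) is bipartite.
Yes. Partition: {1, 2, 3, 6, 8}, {4, 5, 7}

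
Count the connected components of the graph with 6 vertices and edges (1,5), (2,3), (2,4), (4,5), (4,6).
1 (components: {1, 2, 3, 4, 5, 6})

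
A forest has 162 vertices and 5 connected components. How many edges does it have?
157 (Each of the 5 component trees on V_i vertices has V_i - 1 edges; summing gives V - C = 162 - 5 = 157)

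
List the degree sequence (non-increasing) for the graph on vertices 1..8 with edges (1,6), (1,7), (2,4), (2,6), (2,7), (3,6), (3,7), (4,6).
[4, 3, 3, 2, 2, 2, 0, 0] (degrees: deg(1)=2, deg(2)=3, deg(3)=2, deg(4)=2, deg(5)=0, deg(6)=4, deg(7)=3, deg(8)=0)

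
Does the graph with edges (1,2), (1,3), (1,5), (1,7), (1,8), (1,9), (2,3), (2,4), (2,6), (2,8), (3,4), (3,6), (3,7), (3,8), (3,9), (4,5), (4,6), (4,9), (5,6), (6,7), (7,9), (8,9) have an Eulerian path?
No (6 vertices have odd degree: {2, 3, 4, 5, 6, 9}; Eulerian path requires 0 or 2)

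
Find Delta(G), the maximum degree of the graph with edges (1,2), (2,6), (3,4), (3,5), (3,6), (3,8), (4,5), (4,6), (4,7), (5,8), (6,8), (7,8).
4 (attained at vertices 3, 4, 6, 8)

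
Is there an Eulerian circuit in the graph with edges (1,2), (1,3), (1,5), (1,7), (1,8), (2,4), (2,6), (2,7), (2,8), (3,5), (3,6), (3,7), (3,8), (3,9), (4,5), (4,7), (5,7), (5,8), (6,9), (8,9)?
No (8 vertices have odd degree: {1, 2, 4, 5, 6, 7, 8, 9}; Eulerian circuit requires 0)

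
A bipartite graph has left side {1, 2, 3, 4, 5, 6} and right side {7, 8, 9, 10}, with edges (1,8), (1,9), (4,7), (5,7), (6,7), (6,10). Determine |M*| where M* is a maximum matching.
3 (matching: (1,9), (4,7), (6,10); upper bound min(|L|,|R|) = min(6,4) = 4)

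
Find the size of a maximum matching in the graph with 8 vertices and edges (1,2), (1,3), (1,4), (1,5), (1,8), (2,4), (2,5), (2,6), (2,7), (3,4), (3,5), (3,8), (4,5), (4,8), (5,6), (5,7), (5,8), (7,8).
4 (matching: (1,4), (2,7), (3,8), (5,6); upper bound floor(n/2) = floor(8/2) = 4)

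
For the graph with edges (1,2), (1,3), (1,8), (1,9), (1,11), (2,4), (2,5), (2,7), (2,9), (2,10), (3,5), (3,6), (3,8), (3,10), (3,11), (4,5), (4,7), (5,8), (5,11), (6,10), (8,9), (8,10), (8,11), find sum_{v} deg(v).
46 (handshake: sum of degrees = 2|E| = 2 x 23 = 46)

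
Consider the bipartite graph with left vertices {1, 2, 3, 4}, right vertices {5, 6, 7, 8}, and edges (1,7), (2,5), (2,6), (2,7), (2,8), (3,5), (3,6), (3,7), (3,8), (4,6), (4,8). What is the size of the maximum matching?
4 (matching: (1,7), (2,8), (3,5), (4,6); upper bound min(|L|,|R|) = min(4,4) = 4)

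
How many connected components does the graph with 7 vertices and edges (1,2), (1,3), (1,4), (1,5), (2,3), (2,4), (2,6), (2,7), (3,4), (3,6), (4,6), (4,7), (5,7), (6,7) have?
1 (components: {1, 2, 3, 4, 5, 6, 7})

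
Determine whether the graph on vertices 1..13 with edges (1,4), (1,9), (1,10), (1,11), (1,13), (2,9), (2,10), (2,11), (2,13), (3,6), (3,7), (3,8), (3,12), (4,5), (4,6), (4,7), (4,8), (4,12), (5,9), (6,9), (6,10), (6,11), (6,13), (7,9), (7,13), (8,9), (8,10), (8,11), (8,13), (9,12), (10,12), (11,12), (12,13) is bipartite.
Yes. Partition: {1, 2, 5, 6, 7, 8, 12}, {3, 4, 9, 10, 11, 13}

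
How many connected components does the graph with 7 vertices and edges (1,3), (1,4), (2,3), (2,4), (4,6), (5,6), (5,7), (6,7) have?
1 (components: {1, 2, 3, 4, 5, 6, 7})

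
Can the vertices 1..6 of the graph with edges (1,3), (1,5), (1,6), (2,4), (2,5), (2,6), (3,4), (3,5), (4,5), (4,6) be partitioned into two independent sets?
No (odd cycle of length 3: 5 -> 1 -> 3 -> 5)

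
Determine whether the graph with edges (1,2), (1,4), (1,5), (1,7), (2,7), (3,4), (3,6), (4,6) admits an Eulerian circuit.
No (2 vertices have odd degree: {4, 5}; Eulerian circuit requires 0)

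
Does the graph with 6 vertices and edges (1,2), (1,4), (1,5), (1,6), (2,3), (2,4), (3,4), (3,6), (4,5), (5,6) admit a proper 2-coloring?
No (odd cycle of length 3: 6 -> 1 -> 5 -> 6)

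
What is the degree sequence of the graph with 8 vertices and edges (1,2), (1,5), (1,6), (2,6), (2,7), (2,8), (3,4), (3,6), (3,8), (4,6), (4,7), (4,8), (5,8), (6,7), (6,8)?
[6, 5, 4, 4, 3, 3, 3, 2] (degrees: deg(1)=3, deg(2)=4, deg(3)=3, deg(4)=4, deg(5)=2, deg(6)=6, deg(7)=3, deg(8)=5)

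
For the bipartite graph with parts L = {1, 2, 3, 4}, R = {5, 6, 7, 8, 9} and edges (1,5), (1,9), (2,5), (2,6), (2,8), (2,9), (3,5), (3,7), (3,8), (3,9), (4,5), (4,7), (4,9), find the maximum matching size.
4 (matching: (1,9), (2,6), (3,8), (4,7); upper bound min(|L|,|R|) = min(4,5) = 4)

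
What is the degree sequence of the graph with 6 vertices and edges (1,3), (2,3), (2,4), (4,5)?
[2, 2, 2, 1, 1, 0] (degrees: deg(1)=1, deg(2)=2, deg(3)=2, deg(4)=2, deg(5)=1, deg(6)=0)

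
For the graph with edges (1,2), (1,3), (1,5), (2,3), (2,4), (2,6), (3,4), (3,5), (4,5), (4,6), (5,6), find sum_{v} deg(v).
22 (handshake: sum of degrees = 2|E| = 2 x 11 = 22)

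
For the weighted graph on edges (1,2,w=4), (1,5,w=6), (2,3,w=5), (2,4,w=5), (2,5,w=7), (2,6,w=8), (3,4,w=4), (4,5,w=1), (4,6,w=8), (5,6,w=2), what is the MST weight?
16 (MST edges: (1,2,w=4), (2,3,w=5), (3,4,w=4), (4,5,w=1), (5,6,w=2); sum of weights 4 + 5 + 4 + 1 + 2 = 16)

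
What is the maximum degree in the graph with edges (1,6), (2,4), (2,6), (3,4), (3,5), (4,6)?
3 (attained at vertices 4, 6)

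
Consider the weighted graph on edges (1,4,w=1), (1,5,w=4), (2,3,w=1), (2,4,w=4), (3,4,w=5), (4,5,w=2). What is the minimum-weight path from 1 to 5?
3 (path: 1 -> 4 -> 5; weights 1 + 2 = 3)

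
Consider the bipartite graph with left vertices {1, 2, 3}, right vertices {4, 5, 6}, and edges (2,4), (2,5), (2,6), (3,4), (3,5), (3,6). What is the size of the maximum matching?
2 (matching: (2,6), (3,5); upper bound min(|L|,|R|) = min(3,3) = 3)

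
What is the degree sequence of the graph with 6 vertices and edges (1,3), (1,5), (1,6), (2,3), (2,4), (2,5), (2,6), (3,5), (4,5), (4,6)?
[4, 4, 3, 3, 3, 3] (degrees: deg(1)=3, deg(2)=4, deg(3)=3, deg(4)=3, deg(5)=4, deg(6)=3)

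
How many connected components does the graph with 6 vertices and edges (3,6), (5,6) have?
4 (components: {1}, {2}, {3, 5, 6}, {4})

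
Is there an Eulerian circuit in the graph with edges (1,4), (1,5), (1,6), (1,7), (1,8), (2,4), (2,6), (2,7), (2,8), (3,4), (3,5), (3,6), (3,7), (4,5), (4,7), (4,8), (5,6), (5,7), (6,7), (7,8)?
No (4 vertices have odd degree: {1, 5, 6, 7}; Eulerian circuit requires 0)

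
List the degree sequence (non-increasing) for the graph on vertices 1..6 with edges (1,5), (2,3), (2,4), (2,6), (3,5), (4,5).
[3, 3, 2, 2, 1, 1] (degrees: deg(1)=1, deg(2)=3, deg(3)=2, deg(4)=2, deg(5)=3, deg(6)=1)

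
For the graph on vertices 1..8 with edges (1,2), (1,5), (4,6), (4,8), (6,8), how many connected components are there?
4 (components: {1, 2, 5}, {3}, {4, 6, 8}, {7})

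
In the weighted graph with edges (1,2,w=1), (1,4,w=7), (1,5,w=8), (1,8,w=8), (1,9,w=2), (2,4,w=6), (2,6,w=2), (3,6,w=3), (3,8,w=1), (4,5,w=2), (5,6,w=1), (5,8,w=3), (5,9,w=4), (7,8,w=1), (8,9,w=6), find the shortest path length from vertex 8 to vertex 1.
7 (path: 8 -> 3 -> 6 -> 2 -> 1; weights 1 + 3 + 2 + 1 = 7)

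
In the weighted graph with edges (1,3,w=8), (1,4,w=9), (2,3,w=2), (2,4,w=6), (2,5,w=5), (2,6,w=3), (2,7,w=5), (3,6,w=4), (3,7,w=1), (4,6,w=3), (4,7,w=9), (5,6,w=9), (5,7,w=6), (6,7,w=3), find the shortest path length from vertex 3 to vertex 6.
4 (path: 3 -> 6; weights 4 = 4)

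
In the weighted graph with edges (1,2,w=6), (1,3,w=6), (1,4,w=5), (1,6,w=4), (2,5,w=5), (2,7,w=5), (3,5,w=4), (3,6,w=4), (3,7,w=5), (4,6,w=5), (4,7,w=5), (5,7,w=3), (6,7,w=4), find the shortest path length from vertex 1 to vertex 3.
6 (path: 1 -> 3; weights 6 = 6)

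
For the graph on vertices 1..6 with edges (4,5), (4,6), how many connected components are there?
4 (components: {1}, {2}, {3}, {4, 5, 6})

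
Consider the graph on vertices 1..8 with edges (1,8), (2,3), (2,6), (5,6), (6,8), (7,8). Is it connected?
No, it has 2 components: {1, 2, 3, 5, 6, 7, 8}, {4}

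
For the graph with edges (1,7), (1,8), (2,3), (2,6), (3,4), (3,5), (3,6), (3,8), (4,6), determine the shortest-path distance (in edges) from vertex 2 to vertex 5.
2 (path: 2 -> 3 -> 5, 2 edges)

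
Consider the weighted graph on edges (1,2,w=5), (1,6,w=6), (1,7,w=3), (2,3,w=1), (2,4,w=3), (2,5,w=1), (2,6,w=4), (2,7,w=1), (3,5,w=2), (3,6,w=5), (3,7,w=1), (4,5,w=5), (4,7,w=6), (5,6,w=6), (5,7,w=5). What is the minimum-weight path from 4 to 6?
7 (path: 4 -> 2 -> 6; weights 3 + 4 = 7)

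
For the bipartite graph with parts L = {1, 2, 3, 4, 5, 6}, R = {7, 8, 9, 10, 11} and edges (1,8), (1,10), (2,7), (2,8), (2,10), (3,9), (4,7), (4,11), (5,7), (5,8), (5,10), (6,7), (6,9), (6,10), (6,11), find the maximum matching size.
5 (matching: (1,10), (2,8), (3,9), (4,11), (5,7); upper bound min(|L|,|R|) = min(6,5) = 5)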